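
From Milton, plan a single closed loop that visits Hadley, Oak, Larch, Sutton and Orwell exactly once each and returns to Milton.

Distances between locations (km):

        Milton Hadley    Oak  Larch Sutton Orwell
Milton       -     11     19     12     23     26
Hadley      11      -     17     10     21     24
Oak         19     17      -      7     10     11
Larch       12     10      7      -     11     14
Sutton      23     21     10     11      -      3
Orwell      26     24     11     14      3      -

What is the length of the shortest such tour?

65 km — the shortest possible round trip.

With 5 stops there are 5!/2 = 60 distinct round trips (a route and its reverse cost the same).
Milton-Hadley-Oak-Larch-Sutton-Orwell-Milton: 11+17+7+11+3+26 = 75
Milton-Hadley-Oak-Larch-Orwell-Sutton-Milton: 11+17+7+14+3+23 = 75
Milton-Hadley-Oak-Sutton-Larch-Orwell-Milton: 11+17+10+11+14+26 = 89
Milton-Hadley-Oak-Sutton-Orwell-Larch-Milton: 11+17+10+3+14+12 = 67
Milton-Hadley-Oak-Orwell-Larch-Sutton-Milton: 11+17+11+14+11+23 = 87
Milton-Hadley-Oak-Orwell-Sutton-Larch-Milton: 11+17+11+3+11+12 = 65
Milton-Hadley-Larch-Oak-Sutton-Orwell-Milton: 11+10+7+10+3+26 = 67
Milton-Hadley-Larch-Oak-Orwell-Sutton-Milton: 11+10+7+11+3+23 = 65
Milton-Hadley-Larch-Sutton-Oak-Orwell-Milton: 11+10+11+10+11+26 = 79
Milton-Hadley-Larch-Sutton-Orwell-Oak-Milton: 11+10+11+3+11+19 = 65
Milton-Hadley-Larch-Orwell-Oak-Sutton-Milton: 11+10+14+11+10+23 = 79
Milton-Hadley-Larch-Orwell-Sutton-Oak-Milton: 11+10+14+3+10+19 = 67
Milton-Hadley-Sutton-Oak-Larch-Orwell-Milton: 11+21+10+7+14+26 = 89
Milton-Hadley-Sutton-Oak-Orwell-Larch-Milton: 11+21+10+11+14+12 = 79
… (46 more)
The minimum is 65.
One optimal route: Milton → Hadley → Oak → Orwell → Sutton → Larch → Milton (or its reverse).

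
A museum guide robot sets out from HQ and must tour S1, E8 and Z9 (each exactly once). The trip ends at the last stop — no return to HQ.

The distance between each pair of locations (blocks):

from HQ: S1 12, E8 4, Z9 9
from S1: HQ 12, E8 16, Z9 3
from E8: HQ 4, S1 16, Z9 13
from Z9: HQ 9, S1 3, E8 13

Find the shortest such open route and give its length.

There are 3! = 6 possible orderings.
HQ→S1→E8→Z9: 12+16+13 = 41
HQ→S1→Z9→E8: 12+3+13 = 28
HQ→E8→S1→Z9: 4+16+3 = 23
HQ→E8→Z9→S1: 4+13+3 = 20
HQ→Z9→S1→E8: 9+3+16 = 28
HQ→Z9→E8→S1: 9+13+16 = 38
The minimum is 20.
One shortest path: HQ → E8 → Z9 → S1.

Shortest open route: 20 blocks.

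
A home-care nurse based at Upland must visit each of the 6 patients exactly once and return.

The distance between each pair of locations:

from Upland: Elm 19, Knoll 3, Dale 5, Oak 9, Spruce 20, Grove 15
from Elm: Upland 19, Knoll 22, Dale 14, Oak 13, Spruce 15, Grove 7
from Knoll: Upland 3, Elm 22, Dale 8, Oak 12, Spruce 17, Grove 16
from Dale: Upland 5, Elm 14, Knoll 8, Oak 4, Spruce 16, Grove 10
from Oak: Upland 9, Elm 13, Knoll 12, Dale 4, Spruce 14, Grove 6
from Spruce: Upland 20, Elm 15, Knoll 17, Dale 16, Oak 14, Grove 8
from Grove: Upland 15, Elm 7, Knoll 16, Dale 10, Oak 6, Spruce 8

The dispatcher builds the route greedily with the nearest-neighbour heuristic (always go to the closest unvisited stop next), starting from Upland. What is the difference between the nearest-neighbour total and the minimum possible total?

Excess over optimum: 6.

Upland: Knoll=3, Dale=5, Oak=9, Grove=15, Elm=19, Spruce=20 ⇒ Knoll
Knoll: Dale=8, Oak=12, Grove=16, Spruce=17, Elm=22 ⇒ Dale
Dale: Oak=4, Grove=10, Elm=14, Spruce=16 ⇒ Oak
Oak: Grove=6, Elm=13, Spruce=14 ⇒ Grove
Grove: Elm=7, Spruce=8 ⇒ Elm
Elm: Spruce=15 ⇒ Spruce
NN route Upland → Knoll → Dale → Oak → Grove → Elm → Spruce → Upland costs 63.
Optimal: Upland → Knoll → Spruce → Elm → Grove → Oak → Dale → Upland costs 57 (by enumerating all 360 distinct tours).
Excess = 63 − 57 = 6.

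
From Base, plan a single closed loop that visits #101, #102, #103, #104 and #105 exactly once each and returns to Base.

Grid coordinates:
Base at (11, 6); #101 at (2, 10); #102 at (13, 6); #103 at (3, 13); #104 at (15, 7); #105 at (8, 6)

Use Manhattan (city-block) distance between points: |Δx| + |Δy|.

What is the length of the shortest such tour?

With 5 stops there are 5!/2 = 60 distinct round trips (a route and its reverse cost the same).
Base → #101 → #102 → #103 → #104 → #105 → Base: 13+15+17+18+8+3 = 74
Base → #101 → #102 → #103 → #105 → #104 → Base: 13+15+17+12+8+5 = 70
Base → #101 → #102 → #104 → #103 → #105 → Base: 13+15+3+18+12+3 = 64
Base → #101 → #102 → #104 → #105 → #103 → Base: 13+15+3+8+12+15 = 66
Base → #101 → #102 → #105 → #103 → #104 → Base: 13+15+5+12+18+5 = 68
Base → #101 → #102 → #105 → #104 → #103 → Base: 13+15+5+8+18+15 = 74
Base → #101 → #103 → #102 → #104 → #105 → Base: 13+4+17+3+8+3 = 48
Base → #101 → #103 → #102 → #105 → #104 → Base: 13+4+17+5+8+5 = 52
Base → #101 → #103 → #104 → #102 → #105 → Base: 13+4+18+3+5+3 = 46
Base → #101 → #103 → #104 → #105 → #102 → Base: 13+4+18+8+5+2 = 50
Base → #101 → #103 → #105 → #102 → #104 → Base: 13+4+12+5+3+5 = 42
Base → #101 → #103 → #105 → #104 → #102 → Base: 13+4+12+8+3+2 = 42
Base → #101 → #104 → #102 → #103 → #105 → Base: 13+16+3+17+12+3 = 64
Base → #101 → #104 → #102 → #105 → #103 → Base: 13+16+3+5+12+15 = 64
… (46 more)
Base → #102 → #104 → #101 → #103 → #105 → Base: 2+3+16+4+12+3 = 40  ← best
The minimum is 40.
One optimal route: Base → #102 → #104 → #101 → #103 → #105 → Base (or its reverse).

Shortest round trip = 40.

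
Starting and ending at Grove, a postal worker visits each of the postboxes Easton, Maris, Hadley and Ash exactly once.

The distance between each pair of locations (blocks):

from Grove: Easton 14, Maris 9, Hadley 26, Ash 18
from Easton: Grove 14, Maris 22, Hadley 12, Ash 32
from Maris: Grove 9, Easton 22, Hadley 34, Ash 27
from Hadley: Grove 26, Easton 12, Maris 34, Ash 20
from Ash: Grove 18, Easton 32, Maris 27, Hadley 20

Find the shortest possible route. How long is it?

With 4 stops there are 4!/2 = 12 distinct round trips (a route and its reverse cost the same).
Grove-Easton-Maris-Hadley-Ash-Grove: 14+22+34+20+18 = 108
Grove-Easton-Maris-Ash-Hadley-Grove: 14+22+27+20+26 = 109
Grove-Easton-Hadley-Maris-Ash-Grove: 14+12+34+27+18 = 105
Grove-Easton-Hadley-Ash-Maris-Grove: 14+12+20+27+9 = 82
Grove-Easton-Ash-Maris-Hadley-Grove: 14+32+27+34+26 = 133
Grove-Easton-Ash-Hadley-Maris-Grove: 14+32+20+34+9 = 109
Grove-Maris-Easton-Hadley-Ash-Grove: 9+22+12+20+18 = 81
Grove-Maris-Easton-Ash-Hadley-Grove: 9+22+32+20+26 = 109
Grove-Maris-Hadley-Easton-Ash-Grove: 9+34+12+32+18 = 105
Grove-Maris-Ash-Easton-Hadley-Grove: 9+27+32+12+26 = 106
Grove-Hadley-Easton-Maris-Ash-Grove: 26+12+22+27+18 = 105
Grove-Hadley-Maris-Easton-Ash-Grove: 26+34+22+32+18 = 132
The minimum is 81.
One optimal route: Grove → Maris → Easton → Hadley → Ash → Grove (or its reverse).

81 blocks — the shortest possible round trip.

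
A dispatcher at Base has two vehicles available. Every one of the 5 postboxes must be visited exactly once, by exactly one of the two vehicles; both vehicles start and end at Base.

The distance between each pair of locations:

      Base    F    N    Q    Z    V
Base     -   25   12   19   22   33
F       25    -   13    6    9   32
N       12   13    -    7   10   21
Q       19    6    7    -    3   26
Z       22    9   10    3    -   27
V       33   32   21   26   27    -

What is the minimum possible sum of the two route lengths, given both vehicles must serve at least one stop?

Minimum combined distance: 118.

Check every non-empty split of the stops between the two vehicles; for each half take its own optimal tour:
  {F} + {N, Q, Z, V}: 50 + 82 = 132
  {N} + {F, Q, Z, V}: 24 + 94 = 118
  {F, N} + {Q, Z, V}: 50 + 82 = 132
  {Q} + {F, N, Z, V}: 38 + 94 = 132
  {F, Q} + {N, Z, V}: 50 + 82 = 132
  {N, Q} + {F, Z, V}: 38 + 94 = 132
  … (15 splits in total)
Best: vehicle 1 Base → N → Base = 24; vehicle 2 Base → F → Q → Z → V → Base = 94; combined 118.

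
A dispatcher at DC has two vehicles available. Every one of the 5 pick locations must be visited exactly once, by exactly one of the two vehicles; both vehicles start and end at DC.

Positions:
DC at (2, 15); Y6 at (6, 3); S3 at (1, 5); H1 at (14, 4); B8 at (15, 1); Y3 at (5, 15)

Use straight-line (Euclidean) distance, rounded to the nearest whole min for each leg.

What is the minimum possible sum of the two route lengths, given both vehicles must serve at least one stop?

There are 2^4 − 1 = 15 ways to divide the 5 stops into two non-empty groups. For each, the best each vehicle can do is its own shortest tour through its group:
  {Y6} + {S3, H1, B8, Y3}: 26 + 45 = 71
  {S3} + {Y6, H1, B8, Y3}: 20 + 42 = 62
  {Y6, S3} + {H1, B8, Y3}: 28 + 39 = 67
  {H1} + {Y6, S3, B8, Y3}: 32 + 44 = 76
  {Y6, H1} + {S3, B8, Y3}: 37 + 45 = 82
  {S3, H1} + {Y6, B8, Y3}: 39 + 42 = 81
  … (15 splits in total)
  {Y6, S3, H1, B8} + {Y3}: 43 + 6 = 49  ← best
Best: vehicle 1 DC → S3 → Y6 → B8 → H1 → DC = 43; vehicle 2 DC → Y3 → DC = 6; combined 49.

Minimum combined distance: 49 min.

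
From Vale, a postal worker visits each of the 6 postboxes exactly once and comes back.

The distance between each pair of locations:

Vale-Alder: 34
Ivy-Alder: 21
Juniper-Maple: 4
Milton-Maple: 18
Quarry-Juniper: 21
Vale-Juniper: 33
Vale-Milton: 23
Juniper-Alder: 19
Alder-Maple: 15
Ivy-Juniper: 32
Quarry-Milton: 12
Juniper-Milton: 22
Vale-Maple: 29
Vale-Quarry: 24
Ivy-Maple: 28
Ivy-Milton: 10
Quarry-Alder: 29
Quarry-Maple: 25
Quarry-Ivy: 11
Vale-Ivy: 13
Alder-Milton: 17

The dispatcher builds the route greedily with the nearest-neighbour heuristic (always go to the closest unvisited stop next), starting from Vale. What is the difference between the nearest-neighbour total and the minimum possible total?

From Vale: Ivy=13, Milton=23, Quarry=24, Maple=29, Juniper=33, Alder=34 → choose Ivy (13).
From Ivy: Milton=10, Quarry=11, Alder=21, Maple=28, Juniper=32 → choose Milton (10).
From Milton: Quarry=12, Alder=17, Maple=18, Juniper=22 → choose Quarry (12).
From Quarry: Juniper=21, Maple=25, Alder=29 → choose Juniper (21).
From Juniper: Maple=4, Alder=19 → choose Maple (4).
From Maple: Alder=15 → choose Alder (15).
NN route Vale → Ivy → Milton → Quarry → Juniper → Maple → Alder → Vale costs 109.
Optimal: Vale → Quarry → Juniper → Maple → Alder → Milton → Ivy → Vale costs 104 (by enumerating all 360 distinct tours).
Excess = 109 − 104 = 5.

5 longer than the optimal tour.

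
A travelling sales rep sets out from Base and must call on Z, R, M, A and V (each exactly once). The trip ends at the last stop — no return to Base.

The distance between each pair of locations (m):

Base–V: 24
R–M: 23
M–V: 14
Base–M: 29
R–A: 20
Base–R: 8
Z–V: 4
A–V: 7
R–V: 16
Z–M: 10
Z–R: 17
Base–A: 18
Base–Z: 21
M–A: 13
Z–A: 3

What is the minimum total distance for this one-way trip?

There are 5! = 120 possible orderings.
Base→Z→R→M→A→V: 21+17+23+13+7 = 81
Base→Z→R→M→V→A: 21+17+23+14+7 = 82
Base→Z→R→A→M→V: 21+17+20+13+14 = 85
Base→Z→R→A→V→M: 21+17+20+7+14 = 79
Base→Z→R→V→M→A: 21+17+16+14+13 = 81
Base→Z→R→V→A→M: 21+17+16+7+13 = 74
Base→Z→M→R→A→V: 21+10+23+20+7 = 81
Base→Z→M→R→V→A: 21+10+23+16+7 = 77
Base→Z→M→A→R→V: 21+10+13+20+16 = 80
Base→Z→M→A→V→R: 21+10+13+7+16 = 67
Base→Z→M→V→R→A: 21+10+14+16+20 = 81
Base→Z→M→V→A→R: 21+10+14+7+20 = 72
Base→Z→A→R→M→V: 21+3+20+23+14 = 81
Base→Z→A→R→V→M: 21+3+20+16+14 = 74
… (106 more)
Base→R→V→Z→A→M: 8+16+4+3+13 = 44  ← best
The minimum is 44.
One shortest path: Base → R → V → Z → A → M.

Shortest open route: 44 m.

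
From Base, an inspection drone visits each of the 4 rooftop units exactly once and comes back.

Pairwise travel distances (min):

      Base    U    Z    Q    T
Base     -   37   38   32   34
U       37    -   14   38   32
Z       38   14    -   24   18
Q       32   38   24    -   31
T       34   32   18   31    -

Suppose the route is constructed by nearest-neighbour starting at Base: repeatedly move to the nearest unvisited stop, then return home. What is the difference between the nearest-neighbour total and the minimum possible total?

Excess over optimum: 4 min.

Base: Q=32, T=34, U=37, Z=38 ⇒ Q
Q: Z=24, T=31, U=38 ⇒ Z
Z: U=14, T=18 ⇒ U
U: T=32 ⇒ T
NN route Base → Q → Z → U → T → Base costs 136.
Optimal: Base → U → Z → T → Q → Base costs 132 (by enumerating all 12 distinct tours).
Excess = 136 − 132 = 4.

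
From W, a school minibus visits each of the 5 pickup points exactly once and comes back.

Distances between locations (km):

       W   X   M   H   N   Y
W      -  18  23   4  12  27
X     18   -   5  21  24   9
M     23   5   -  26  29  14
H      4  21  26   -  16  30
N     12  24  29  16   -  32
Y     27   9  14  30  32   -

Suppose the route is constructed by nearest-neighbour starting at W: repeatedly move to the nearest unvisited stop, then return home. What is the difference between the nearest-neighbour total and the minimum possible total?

W: H=4, N=12, X=18, M=23, Y=27 ⇒ H
H: N=16, X=21, M=26, Y=30 ⇒ N
N: X=24, M=29, Y=32 ⇒ X
X: M=5, Y=9 ⇒ M
M: Y=14 ⇒ Y
NN route W → H → N → X → M → Y → W costs 90.
Optimal: W → H → X → M → Y → N → W costs 88 (by enumerating all 60 distinct tours).
Excess = 90 − 88 = 2.

2 km longer than the optimal tour.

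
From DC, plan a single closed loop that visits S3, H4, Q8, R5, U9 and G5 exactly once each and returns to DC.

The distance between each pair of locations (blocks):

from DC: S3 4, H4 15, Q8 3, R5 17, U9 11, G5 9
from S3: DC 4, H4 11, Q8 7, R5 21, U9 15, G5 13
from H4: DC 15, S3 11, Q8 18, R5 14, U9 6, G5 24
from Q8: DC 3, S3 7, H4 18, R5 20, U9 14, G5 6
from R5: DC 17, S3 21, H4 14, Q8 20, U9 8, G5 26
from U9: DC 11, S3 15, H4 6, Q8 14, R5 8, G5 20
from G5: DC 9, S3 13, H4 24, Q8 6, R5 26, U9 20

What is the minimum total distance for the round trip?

There are 360 distinct closed tours to check (reversals are equivalent).
DC - S3 - H4 - Q8 - R5 - U9 - G5 - DC: 4+11+18+20+8+20+9 = 90
DC - S3 - H4 - Q8 - R5 - G5 - U9 - DC: 4+11+18+20+26+20+11 = 110
DC - S3 - H4 - Q8 - U9 - R5 - G5 - DC: 4+11+18+14+8+26+9 = 90
DC - S3 - H4 - Q8 - U9 - G5 - R5 - DC: 4+11+18+14+20+26+17 = 110
DC - S3 - H4 - Q8 - G5 - R5 - U9 - DC: 4+11+18+6+26+8+11 = 84
DC - S3 - H4 - Q8 - G5 - U9 - R5 - DC: 4+11+18+6+20+8+17 = 84
DC - S3 - H4 - R5 - Q8 - U9 - G5 - DC: 4+11+14+20+14+20+9 = 92
DC - S3 - H4 - R5 - Q8 - G5 - U9 - DC: 4+11+14+20+6+20+11 = 86
… (352 more)
DC - S3 - H4 - U9 - R5 - Q8 - G5 - DC: 4+11+6+8+20+6+9 = 64  ← best
The minimum is 64.
One optimal route: DC → S3 → H4 → U9 → R5 → Q8 → G5 → DC (or its reverse).

Shortest round trip = 64 blocks.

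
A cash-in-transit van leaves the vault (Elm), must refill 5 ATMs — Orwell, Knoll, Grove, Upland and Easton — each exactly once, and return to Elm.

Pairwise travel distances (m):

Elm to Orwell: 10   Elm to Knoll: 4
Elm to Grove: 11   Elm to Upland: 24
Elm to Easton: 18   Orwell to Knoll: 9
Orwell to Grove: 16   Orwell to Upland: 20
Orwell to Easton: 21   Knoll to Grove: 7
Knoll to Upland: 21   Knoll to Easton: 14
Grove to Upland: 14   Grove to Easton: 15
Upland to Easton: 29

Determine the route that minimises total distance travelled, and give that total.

Minimum total distance: 77 m.

There are 60 distinct closed tours to check (reversals are equivalent).
Elm-Orwell-Knoll-Grove-Upland-Easton-Elm: 10+9+7+14+29+18 = 87
Elm-Orwell-Knoll-Grove-Easton-Upland-Elm: 10+9+7+15+29+24 = 94
Elm-Orwell-Knoll-Upland-Grove-Easton-Elm: 10+9+21+14+15+18 = 87
Elm-Orwell-Knoll-Upland-Easton-Grove-Elm: 10+9+21+29+15+11 = 95
Elm-Orwell-Knoll-Easton-Grove-Upland-Elm: 10+9+14+15+14+24 = 86
Elm-Orwell-Knoll-Easton-Upland-Grove-Elm: 10+9+14+29+14+11 = 87
Elm-Orwell-Grove-Knoll-Upland-Easton-Elm: 10+16+7+21+29+18 = 101
Elm-Orwell-Grove-Knoll-Easton-Upland-Elm: 10+16+7+14+29+24 = 100
Elm-Orwell-Grove-Upland-Knoll-Easton-Elm: 10+16+14+21+14+18 = 93
Elm-Orwell-Grove-Upland-Easton-Knoll-Elm: 10+16+14+29+14+4 = 87
Elm-Orwell-Grove-Easton-Knoll-Upland-Elm: 10+16+15+14+21+24 = 100
Elm-Orwell-Grove-Easton-Upland-Knoll-Elm: 10+16+15+29+21+4 = 95
Elm-Orwell-Upland-Knoll-Grove-Easton-Elm: 10+20+21+7+15+18 = 91
Elm-Orwell-Upland-Knoll-Easton-Grove-Elm: 10+20+21+14+15+11 = 91
… (46 more)
Elm-Orwell-Upland-Grove-Easton-Knoll-Elm: 10+20+14+15+14+4 = 77  ← best
The minimum is 77.
One optimal route: Elm → Orwell → Upland → Grove → Easton → Knoll → Elm (or its reverse).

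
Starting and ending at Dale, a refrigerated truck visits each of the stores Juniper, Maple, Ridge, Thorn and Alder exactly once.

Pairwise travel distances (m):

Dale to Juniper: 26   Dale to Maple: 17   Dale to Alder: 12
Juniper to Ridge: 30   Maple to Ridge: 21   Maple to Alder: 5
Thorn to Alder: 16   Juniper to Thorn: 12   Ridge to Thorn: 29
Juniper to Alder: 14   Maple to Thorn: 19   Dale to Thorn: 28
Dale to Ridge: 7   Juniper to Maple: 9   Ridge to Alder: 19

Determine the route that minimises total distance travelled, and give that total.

Minimum total distance: 74 m.

With 5 stops there are 5!/2 = 60 distinct round trips (a route and its reverse cost the same).
Dale→Juniper→Maple→Ridge→Thorn→Alder→Dale: 26+9+21+29+16+12 = 113
Dale→Juniper→Maple→Ridge→Alder→Thorn→Dale: 26+9+21+19+16+28 = 119
Dale→Juniper→Maple→Thorn→Ridge→Alder→Dale: 26+9+19+29+19+12 = 114
Dale→Juniper→Maple→Thorn→Alder→Ridge→Dale: 26+9+19+16+19+7 = 96
Dale→Juniper→Maple→Alder→Ridge→Thorn→Dale: 26+9+5+19+29+28 = 116
Dale→Juniper→Maple→Alder→Thorn→Ridge→Dale: 26+9+5+16+29+7 = 92
Dale→Juniper→Ridge→Maple→Thorn→Alder→Dale: 26+30+21+19+16+12 = 124
Dale→Juniper→Ridge→Maple→Alder→Thorn→Dale: 26+30+21+5+16+28 = 126
Dale→Juniper→Ridge→Thorn→Maple→Alder→Dale: 26+30+29+19+5+12 = 121
Dale→Juniper→Ridge→Thorn→Alder→Maple→Dale: 26+30+29+16+5+17 = 123
Dale→Juniper→Ridge→Alder→Maple→Thorn→Dale: 26+30+19+5+19+28 = 127
Dale→Juniper→Ridge→Alder→Thorn→Maple→Dale: 26+30+19+16+19+17 = 127
Dale→Juniper→Thorn→Maple→Ridge→Alder→Dale: 26+12+19+21+19+12 = 109
Dale→Juniper→Thorn→Maple→Alder→Ridge→Dale: 26+12+19+5+19+7 = 88
… (46 more)
Dale→Ridge→Thorn→Juniper→Maple→Alder→Dale: 7+29+12+9+5+12 = 74  ← best
The minimum is 74.
One optimal route: Dale → Ridge → Thorn → Juniper → Maple → Alder → Dale (or its reverse).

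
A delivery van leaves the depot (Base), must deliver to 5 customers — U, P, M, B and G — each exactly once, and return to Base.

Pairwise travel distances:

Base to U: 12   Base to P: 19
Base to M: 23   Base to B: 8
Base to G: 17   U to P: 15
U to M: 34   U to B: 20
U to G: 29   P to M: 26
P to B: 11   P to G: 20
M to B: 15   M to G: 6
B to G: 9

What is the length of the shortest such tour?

With 5 stops there are 5!/2 = 60 distinct round trips (a route and its reverse cost the same).
Base→U→P→M→B→G→Base: 12+15+26+15+9+17 = 94
Base→U→P→M→G→B→Base: 12+15+26+6+9+8 = 76
Base→U→P→B→M→G→Base: 12+15+11+15+6+17 = 76
Base→U→P→B→G→M→Base: 12+15+11+9+6+23 = 76
Base→U→P→G→M→B→Base: 12+15+20+6+15+8 = 76
Base→U→P→G→B→M→Base: 12+15+20+9+15+23 = 94
Base→U→M→P→B→G→Base: 12+34+26+11+9+17 = 109
Base→U→M→P→G→B→Base: 12+34+26+20+9+8 = 109
Base→U→M→B→P→G→Base: 12+34+15+11+20+17 = 109
Base→U→M→B→G→P→Base: 12+34+15+9+20+19 = 109
Base→U→M→G→P→B→Base: 12+34+6+20+11+8 = 91
Base→U→M→G→B→P→Base: 12+34+6+9+11+19 = 91
Base→U→B→P→M→G→Base: 12+20+11+26+6+17 = 92
Base→U→B→P→G→M→Base: 12+20+11+20+6+23 = 92
… (46 more)
The minimum is 76.
One optimal route: Base → U → P → M → G → B → Base (or its reverse).

76 — the shortest possible round trip.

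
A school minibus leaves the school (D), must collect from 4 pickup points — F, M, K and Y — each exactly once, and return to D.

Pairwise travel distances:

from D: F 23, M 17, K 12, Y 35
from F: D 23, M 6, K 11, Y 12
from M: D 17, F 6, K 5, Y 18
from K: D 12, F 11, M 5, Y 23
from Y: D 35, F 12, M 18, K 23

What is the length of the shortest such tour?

Shortest round trip = 70.

With 4 stops there are 4!/2 = 12 distinct round trips (a route and its reverse cost the same).
D-F-M-K-Y-D: 23+6+5+23+35 = 92
D-F-M-Y-K-D: 23+6+18+23+12 = 82
D-F-K-M-Y-D: 23+11+5+18+35 = 92
D-F-K-Y-M-D: 23+11+23+18+17 = 92
D-F-Y-M-K-D: 23+12+18+5+12 = 70
D-F-Y-K-M-D: 23+12+23+5+17 = 80
D-M-F-K-Y-D: 17+6+11+23+35 = 92
D-M-F-Y-K-D: 17+6+12+23+12 = 70
D-M-K-F-Y-D: 17+5+11+12+35 = 80
D-M-Y-F-K-D: 17+18+12+11+12 = 70
D-K-F-M-Y-D: 12+11+6+18+35 = 82
D-K-M-F-Y-D: 12+5+6+12+35 = 70
The minimum is 70.
One optimal route: D → F → Y → M → K → D (or its reverse).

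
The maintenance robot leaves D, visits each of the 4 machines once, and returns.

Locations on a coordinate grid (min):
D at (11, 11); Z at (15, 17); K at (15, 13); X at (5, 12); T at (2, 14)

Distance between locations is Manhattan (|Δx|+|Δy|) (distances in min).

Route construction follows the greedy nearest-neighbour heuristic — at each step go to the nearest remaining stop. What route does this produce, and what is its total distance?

D → [K:6 / X:7 / Z:10 / T:12] → K (6)
K → [Z:4 / X:11 / T:14] → Z (4)
Z → [X:15 / T:16] → X (15)
X → [T:5] → T (5)
Return T→D: 12.
Total = 6 + 4 + 15 + 5 + 12 = 42.

Nearest-neighbour total = 42 min; route D → K → Z → X → T → D.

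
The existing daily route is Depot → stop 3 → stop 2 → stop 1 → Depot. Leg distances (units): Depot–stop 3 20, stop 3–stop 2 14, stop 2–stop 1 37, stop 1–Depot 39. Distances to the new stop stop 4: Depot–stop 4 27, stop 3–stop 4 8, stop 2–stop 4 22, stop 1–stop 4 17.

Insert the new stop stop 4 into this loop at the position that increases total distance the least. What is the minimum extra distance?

+2 — insert stop 4 between stop 2 and stop 1.

Insertion cost between consecutive stops i–j is d(i,stop 4) + d(stop 4,j) − d(i,j):
  between Depot and stop 3: 27 + 8 − 20 = 15
  between stop 3 and stop 2: 8 + 22 − 14 = 16
  between stop 2 and stop 1: 22 + 17 − 37 = 2
  between stop 1 and Depot: 17 + 27 − 39 = 5
Cheapest insertion is between stop 2 and stop 1, adding 2.
New total = 110 + 2 = 112.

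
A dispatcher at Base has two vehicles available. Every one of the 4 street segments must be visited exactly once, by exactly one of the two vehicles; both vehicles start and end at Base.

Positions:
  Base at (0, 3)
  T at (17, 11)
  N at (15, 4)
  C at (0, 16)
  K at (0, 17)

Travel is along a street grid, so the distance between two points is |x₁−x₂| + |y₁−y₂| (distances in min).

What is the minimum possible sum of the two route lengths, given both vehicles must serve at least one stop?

Check every non-empty split of the stops between the two vehicles; for each half take its own optimal tour:
  {T} + {N, C, K}: 50 + 58 = 108
  {N} + {T, C, K}: 32 + 62 = 94
  {T, N} + {C, K}: 50 + 28 = 78
  {C} + {T, N, K}: 26 + 62 = 88
  {T, C} + {N, K}: 60 + 58 = 118
  {N, C} + {T, K}: 56 + 62 = 118
  … (7 splits in total)
Best: vehicle 1 Base → T → N → Base = 50; vehicle 2 Base → C → K → Base = 28; combined 78.

Minimum combined distance: 78 min.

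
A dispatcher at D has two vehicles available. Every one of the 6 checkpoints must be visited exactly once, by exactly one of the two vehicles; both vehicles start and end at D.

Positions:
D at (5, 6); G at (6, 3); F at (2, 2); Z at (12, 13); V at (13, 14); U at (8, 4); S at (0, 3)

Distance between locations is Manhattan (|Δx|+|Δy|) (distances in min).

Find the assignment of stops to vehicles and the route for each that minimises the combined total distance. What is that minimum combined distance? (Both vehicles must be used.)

Check every non-empty split of the stops between the two vehicles; for each half take its own optimal tour:
  {G} + {F, Z, V, U, S}: 8 + 50 = 58
  {F} + {G, Z, V, U, S}: 14 + 48 = 62
  {G, F} + {Z, V, U, S}: 16 + 48 = 64
  {Z} + {G, F, V, U, S}: 28 + 50 = 78
  {G, Z} + {F, V, U, S}: 34 + 50 = 84
  {F, Z} + {G, V, U, S}: 42 + 48 = 90
  … (31 splits in total)
  {Z, V} + {G, F, U, S}: 32 + 24 = 56  ← best
Best: vehicle 1 D → Z → V → D = 32; vehicle 2 D → F → S → G → U → D = 24; combined 56.

Minimum combined distance: 56 min.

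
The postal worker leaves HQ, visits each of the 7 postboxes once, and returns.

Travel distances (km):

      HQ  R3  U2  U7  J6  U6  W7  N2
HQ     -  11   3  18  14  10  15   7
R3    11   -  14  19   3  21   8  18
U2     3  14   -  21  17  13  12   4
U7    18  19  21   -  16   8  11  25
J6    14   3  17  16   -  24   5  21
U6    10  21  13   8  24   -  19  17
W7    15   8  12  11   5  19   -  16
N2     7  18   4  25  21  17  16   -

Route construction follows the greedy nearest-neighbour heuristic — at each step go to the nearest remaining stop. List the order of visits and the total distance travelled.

HQ → [U2:3 / N2:7 / U6:10 / R3:11 / J6:14 / W7:15 / U7:18] → U2 (3)
U2 → [N2:4 / W7:12 / U6:13 / R3:14 / J6:17 / U7:21] → N2 (4)
N2 → [W7:16 / U6:17 / R3:18 / J6:21 / U7:25] → W7 (16)
W7 → [J6:5 / R3:8 / U7:11 / U6:19] → J6 (5)
J6 → [R3:3 / U7:16 / U6:24] → R3 (3)
R3 → [U7:19 / U6:21] → U7 (19)
U7 → [U6:8] → U6 (8)
Return U6→HQ: 10.
Total = 3 + 4 + 16 + 5 + 3 + 19 + 8 + 10 = 68.

68 km along HQ → U2 → N2 → W7 → J6 → R3 → U7 → U6 → HQ.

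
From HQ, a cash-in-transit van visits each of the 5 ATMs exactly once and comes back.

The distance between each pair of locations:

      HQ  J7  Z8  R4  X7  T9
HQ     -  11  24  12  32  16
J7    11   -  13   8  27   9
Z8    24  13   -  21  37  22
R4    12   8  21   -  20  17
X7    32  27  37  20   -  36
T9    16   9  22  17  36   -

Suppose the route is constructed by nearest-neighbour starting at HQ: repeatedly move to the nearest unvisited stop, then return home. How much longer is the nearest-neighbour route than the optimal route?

HQ: J7=11, R4=12, T9=16, Z8=24, X7=32 ⇒ J7
J7: R4=8, T9=9, Z8=13, X7=27 ⇒ R4
R4: T9=17, X7=20, Z8=21 ⇒ T9
T9: Z8=22, X7=36 ⇒ Z8
Z8: X7=37 ⇒ X7
NN route HQ → J7 → R4 → T9 → Z8 → X7 → HQ costs 127.
Optimal: HQ → R4 → X7 → Z8 → J7 → T9 → HQ costs 107 (by enumerating all 60 distinct tours).
Excess = 127 − 107 = 20.

The nearest-neighbour route is 20 longer than optimal.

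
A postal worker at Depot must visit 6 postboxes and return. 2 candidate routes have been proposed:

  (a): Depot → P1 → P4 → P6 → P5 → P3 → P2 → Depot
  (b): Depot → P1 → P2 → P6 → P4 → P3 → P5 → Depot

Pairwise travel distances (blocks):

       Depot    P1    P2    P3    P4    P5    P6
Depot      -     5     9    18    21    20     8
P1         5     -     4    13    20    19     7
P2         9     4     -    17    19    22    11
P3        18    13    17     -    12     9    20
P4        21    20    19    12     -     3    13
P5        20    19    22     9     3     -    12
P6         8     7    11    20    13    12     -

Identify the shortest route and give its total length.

Shortest is (b), total 74 blocks.

(a): 5 + 20 + 13 + 12 + 9 + 17 + 9 = 85
(b): 5 + 4 + 11 + 13 + 12 + 9 + 20 = 74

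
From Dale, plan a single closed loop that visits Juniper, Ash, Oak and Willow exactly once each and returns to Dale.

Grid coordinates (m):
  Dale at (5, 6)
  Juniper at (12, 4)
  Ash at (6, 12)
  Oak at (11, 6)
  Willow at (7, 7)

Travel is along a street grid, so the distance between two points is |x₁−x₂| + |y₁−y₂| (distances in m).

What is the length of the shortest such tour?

There are 12 distinct closed tours to check (reversals are equivalent).
Dale→Juniper→Ash→Oak→Willow→Dale: 9+14+11+5+3 = 42
Dale→Juniper→Ash→Willow→Oak→Dale: 9+14+6+5+6 = 40
Dale→Juniper→Oak→Ash→Willow→Dale: 9+3+11+6+3 = 32
Dale→Juniper→Oak→Willow→Ash→Dale: 9+3+5+6+7 = 30
Dale→Juniper→Willow→Ash→Oak→Dale: 9+8+6+11+6 = 40
Dale→Juniper→Willow→Oak→Ash→Dale: 9+8+5+11+7 = 40
Dale→Ash→Juniper→Oak→Willow→Dale: 7+14+3+5+3 = 32
Dale→Ash→Juniper→Willow→Oak→Dale: 7+14+8+5+6 = 40
Dale→Ash→Oak→Juniper→Willow→Dale: 7+11+3+8+3 = 32
Dale→Ash→Willow→Juniper→Oak→Dale: 7+6+8+3+6 = 30
Dale→Oak→Juniper→Ash→Willow→Dale: 6+3+14+6+3 = 32
Dale→Oak→Ash→Juniper→Willow→Dale: 6+11+14+8+3 = 42
The minimum is 30.
One optimal route: Dale → Juniper → Oak → Willow → Ash → Dale (or its reverse).

Shortest round trip = 30 m.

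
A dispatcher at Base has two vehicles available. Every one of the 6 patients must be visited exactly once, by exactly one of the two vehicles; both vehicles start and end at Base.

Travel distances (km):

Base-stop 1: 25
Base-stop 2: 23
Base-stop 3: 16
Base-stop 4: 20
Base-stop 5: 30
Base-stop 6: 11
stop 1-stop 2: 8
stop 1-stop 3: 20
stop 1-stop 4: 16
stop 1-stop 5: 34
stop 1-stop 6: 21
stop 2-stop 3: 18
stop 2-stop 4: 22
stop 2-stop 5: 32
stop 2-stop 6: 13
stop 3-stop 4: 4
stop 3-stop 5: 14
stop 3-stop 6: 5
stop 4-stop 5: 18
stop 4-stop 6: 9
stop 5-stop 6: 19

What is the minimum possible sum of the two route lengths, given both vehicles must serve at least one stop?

Minimum combined distance: 117 km.

Check every non-empty split of the stops between the two vehicles; for each half take its own optimal tour:
  {stop 1} + {stop 2, stop 3, stop 4, stop 5, stop 6}: 50 + 93 = 143
  {stop 2} + {stop 1, stop 3, stop 4, stop 5, stop 6}: 46 + 89 = 135
  {stop 1, stop 2} + {stop 3, stop 4, stop 5, stop 6}: 56 + 68 = 124
  {stop 3} + {stop 1, stop 2, stop 4, stop 5, stop 6}: 32 + 95 = 127
  {stop 1, stop 3} + {stop 2, stop 4, stop 5, stop 6}: 61 + 93 = 154
  {stop 2, stop 3} + {stop 1, stop 4, stop 5, stop 6}: 57 + 89 = 146
  … (31 splits in total)
  {stop 1, stop 2, stop 3, stop 4, stop 5} + {stop 6}: 95 + 22 = 117  ← best
Best: vehicle 1 Base → stop 2 → stop 1 → stop 4 → stop 3 → stop 5 → Base = 95; vehicle 2 Base → stop 6 → Base = 22; combined 117.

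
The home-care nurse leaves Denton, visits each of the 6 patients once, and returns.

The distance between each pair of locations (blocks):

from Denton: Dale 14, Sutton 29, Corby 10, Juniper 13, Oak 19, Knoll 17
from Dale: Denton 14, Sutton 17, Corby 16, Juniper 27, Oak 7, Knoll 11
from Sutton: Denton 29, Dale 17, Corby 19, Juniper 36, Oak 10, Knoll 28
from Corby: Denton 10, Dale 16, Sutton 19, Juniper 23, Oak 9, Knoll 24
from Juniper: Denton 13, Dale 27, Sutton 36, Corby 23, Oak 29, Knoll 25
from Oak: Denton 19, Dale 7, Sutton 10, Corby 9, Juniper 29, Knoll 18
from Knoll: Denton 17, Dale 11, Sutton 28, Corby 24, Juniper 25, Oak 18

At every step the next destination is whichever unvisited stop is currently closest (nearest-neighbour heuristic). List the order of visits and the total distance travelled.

Denton → [Corby:10 / Juniper:13 / Dale:14 / Knoll:17 / Oak:19 / Sutton:29] → Corby (10)
Corby → [Oak:9 / Dale:16 / Sutton:19 / Juniper:23 / Knoll:24] → Oak (9)
Oak → [Dale:7 / Sutton:10 / Knoll:18 / Juniper:29] → Dale (7)
Dale → [Knoll:11 / Sutton:17 / Juniper:27] → Knoll (11)
Knoll → [Juniper:25 / Sutton:28] → Juniper (25)
Juniper → [Sutton:36] → Sutton (36)
Return Sutton→Denton: 29.
Total = 10 + 9 + 7 + 11 + 25 + 36 + 29 = 127.

Total distance 127 blocks via the nearest-neighbour route Denton → Corby → Oak → Dale → Knoll → Juniper → Sutton → Denton.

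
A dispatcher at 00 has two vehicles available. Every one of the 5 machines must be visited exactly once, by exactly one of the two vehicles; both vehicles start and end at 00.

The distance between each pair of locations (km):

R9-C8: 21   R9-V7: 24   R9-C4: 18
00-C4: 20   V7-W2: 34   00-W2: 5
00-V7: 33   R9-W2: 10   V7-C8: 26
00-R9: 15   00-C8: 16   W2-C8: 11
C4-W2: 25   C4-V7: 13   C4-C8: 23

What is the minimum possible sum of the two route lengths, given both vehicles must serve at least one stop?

Check every non-empty split of the stops between the two vehicles; for each half take its own optimal tour:
  {R9} + {C4, V7, W2, C8}: 30 + 75 = 105
  {C4} + {R9, V7, W2, C8}: 40 + 81 = 121
  {R9, C4} + {V7, W2, C8}: 53 + 75 = 128
  {V7} + {R9, C4, W2, C8}: 66 + 72 = 138
  {R9, V7} + {C4, W2, C8}: 72 + 59 = 131
  {C4, V7} + {R9, W2, C8}: 66 + 52 = 118
  … (15 splits in total)
  {W2} + {R9, C4, V7, C8}: 10 + 88 = 98  ← best
Best: vehicle 1 00 → W2 → 00 = 10; vehicle 2 00 → R9 → C4 → V7 → C8 → 00 = 88; combined 98.

98 km — the smallest possible combined total.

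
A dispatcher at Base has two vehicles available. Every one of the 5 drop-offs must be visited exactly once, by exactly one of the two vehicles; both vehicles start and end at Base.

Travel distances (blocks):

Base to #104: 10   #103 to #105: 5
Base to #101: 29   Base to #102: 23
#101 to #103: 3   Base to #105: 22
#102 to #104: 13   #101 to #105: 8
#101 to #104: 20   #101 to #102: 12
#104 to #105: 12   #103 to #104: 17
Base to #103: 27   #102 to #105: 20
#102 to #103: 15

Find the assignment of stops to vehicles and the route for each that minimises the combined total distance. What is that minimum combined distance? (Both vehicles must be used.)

There are 2^4 − 1 = 15 ways to divide the 5 stops into two non-empty groups. For each, the best each vehicle can do is its own shortest tour through its group:
  {#101} + {#102, #103, #104, #105}: 58 + 65 = 123
  {#102} + {#101, #103, #104, #105}: 46 + 59 = 105
  {#101, #102} + {#103, #104, #105}: 64 + 54 = 118
  {#103} + {#101, #102, #104, #105}: 54 + 65 = 119
  {#101, #103} + {#102, #104, #105}: 59 + 65 = 124
  {#102, #103} + {#101, #104, #105}: 65 + 59 = 124
  … (15 splits in total)
  {#104} + {#101, #102, #103, #105}: 20 + 65 = 85  ← best
Best: vehicle 1 Base → #104 → Base = 20; vehicle 2 Base → #102 → #101 → #103 → #105 → Base = 65; combined 85.

Minimum combined distance: 85 blocks.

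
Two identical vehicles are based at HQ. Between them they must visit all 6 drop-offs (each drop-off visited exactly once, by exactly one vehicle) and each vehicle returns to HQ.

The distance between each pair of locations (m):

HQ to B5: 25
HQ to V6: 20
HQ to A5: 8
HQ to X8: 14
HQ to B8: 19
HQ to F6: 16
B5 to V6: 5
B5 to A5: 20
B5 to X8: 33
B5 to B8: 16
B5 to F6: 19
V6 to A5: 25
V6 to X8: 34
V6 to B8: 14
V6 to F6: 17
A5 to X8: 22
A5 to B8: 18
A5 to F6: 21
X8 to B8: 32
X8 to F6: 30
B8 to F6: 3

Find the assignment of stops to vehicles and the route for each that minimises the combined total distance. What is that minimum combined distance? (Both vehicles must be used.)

94 m — the smallest possible combined total.

Try each way of splitting the stops between the two vehicles (each non-empty) and, for each split, find the best tour for each vehicle:
  {B5} + {V6, A5, X8, B8, F6}: 50 + 94 = 144
  {V6} + {B5, A5, X8, B8, F6}: 40 + 91 = 131
  {B5, V6} + {A5, X8, B8, F6}: 50 + 73 = 123
  {A5} + {B5, V6, X8, B8, F6}: 16 + 85 = 101
  {B5, A5} + {V6, X8, B8, F6}: 53 + 81 = 134
  {V6, A5} + {B5, X8, B8, F6}: 53 + 82 = 135
  … (31 splits in total)
  {X8} + {B5, V6, A5, B8, F6}: 28 + 66 = 94  ← best
Best: vehicle 1 HQ → X8 → HQ = 28; vehicle 2 HQ → A5 → B5 → V6 → B8 → F6 → HQ = 66; combined 94.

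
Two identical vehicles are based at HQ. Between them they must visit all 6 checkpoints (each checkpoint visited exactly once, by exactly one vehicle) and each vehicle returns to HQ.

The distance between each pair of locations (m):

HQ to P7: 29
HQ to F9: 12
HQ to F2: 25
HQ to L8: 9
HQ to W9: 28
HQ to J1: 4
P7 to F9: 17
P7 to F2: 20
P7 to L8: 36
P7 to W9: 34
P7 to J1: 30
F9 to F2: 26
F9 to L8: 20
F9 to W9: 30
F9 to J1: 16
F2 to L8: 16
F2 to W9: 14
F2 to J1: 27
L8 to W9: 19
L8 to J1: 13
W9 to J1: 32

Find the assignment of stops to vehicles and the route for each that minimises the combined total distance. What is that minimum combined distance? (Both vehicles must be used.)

99 m — the smallest possible combined total.

Try each way of splitting the stops between the two vehicles (each non-empty) and, for each split, find the best tour for each vehicle:
  {P7} + {F9, F2, L8, W9, J1}: 58 + 88 = 146
  {F9} + {P7, F2, L8, W9, J1}: 24 + 96 = 120
  {P7, F9} + {F2, L8, W9, J1}: 58 + 73 = 131
  {F2} + {P7, F9, L8, W9, J1}: 50 + 99 = 149
  {P7, F2} + {F9, L8, W9, J1}: 74 + 78 = 152
  {F9, F2} + {P7, L8, W9, J1}: 63 + 96 = 159
  … (31 splits in total)
  {P7, F9, F2, L8, W9} + {J1}: 91 + 8 = 99  ← best
Best: vehicle 1 HQ → F9 → P7 → F2 → W9 → L8 → HQ = 91; vehicle 2 HQ → J1 → HQ = 8; combined 99.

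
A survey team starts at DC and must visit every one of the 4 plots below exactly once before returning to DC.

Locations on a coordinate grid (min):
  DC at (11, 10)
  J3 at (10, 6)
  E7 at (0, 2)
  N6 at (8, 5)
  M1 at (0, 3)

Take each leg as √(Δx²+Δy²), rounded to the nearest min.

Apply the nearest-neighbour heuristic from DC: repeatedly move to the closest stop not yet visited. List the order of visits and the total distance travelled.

From DC: distances to unvisited — J3=4, N6=6, M1=13, E7=14. Nearest is J3 (4).
From J3: distances to unvisited — N6=2, M1=10, E7=11. Nearest is N6 (2).
From N6: distances to unvisited — M1=8, E7=9. Nearest is M1 (8).
From M1: distances to unvisited — E7=1. Nearest is E7 (1).
Return E7→DC: 14.
Total = 4 + 2 + 8 + 1 + 14 = 29.

Total distance 29 min via the nearest-neighbour route DC → J3 → N6 → M1 → E7 → DC.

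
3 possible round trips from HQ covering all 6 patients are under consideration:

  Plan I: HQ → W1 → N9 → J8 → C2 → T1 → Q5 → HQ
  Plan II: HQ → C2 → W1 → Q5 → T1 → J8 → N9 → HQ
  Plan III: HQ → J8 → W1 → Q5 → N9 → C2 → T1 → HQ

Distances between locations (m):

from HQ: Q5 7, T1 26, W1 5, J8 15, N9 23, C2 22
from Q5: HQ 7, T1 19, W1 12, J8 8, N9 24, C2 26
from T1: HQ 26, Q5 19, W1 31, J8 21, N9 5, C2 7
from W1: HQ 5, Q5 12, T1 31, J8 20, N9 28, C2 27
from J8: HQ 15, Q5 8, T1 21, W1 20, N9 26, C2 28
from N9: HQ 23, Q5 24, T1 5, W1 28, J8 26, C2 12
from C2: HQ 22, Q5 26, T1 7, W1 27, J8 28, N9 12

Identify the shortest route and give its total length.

Shortest is Plan III, total 116 m.

Plan I: 5 + 28 + 26 + 28 + 7 + 19 + 7 = 120
Plan II: 22 + 27 + 12 + 19 + 21 + 26 + 23 = 150
Plan III: 15 + 20 + 12 + 24 + 12 + 7 + 26 = 116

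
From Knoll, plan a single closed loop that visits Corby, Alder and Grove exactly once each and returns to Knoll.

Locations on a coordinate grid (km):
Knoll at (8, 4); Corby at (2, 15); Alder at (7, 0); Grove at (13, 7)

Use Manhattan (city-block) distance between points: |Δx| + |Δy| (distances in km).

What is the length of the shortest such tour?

52 km — the shortest possible round trip.

There are 3 distinct closed tours to check (reversals are equivalent).
Knoll → Corby → Alder → Grove → Knoll: 17+20+13+8 = 58
Knoll → Corby → Grove → Alder → Knoll: 17+19+13+5 = 54
Knoll → Alder → Corby → Grove → Knoll: 5+20+19+8 = 52
The minimum is 52.
One optimal route: Knoll → Alder → Corby → Grove → Knoll (or its reverse).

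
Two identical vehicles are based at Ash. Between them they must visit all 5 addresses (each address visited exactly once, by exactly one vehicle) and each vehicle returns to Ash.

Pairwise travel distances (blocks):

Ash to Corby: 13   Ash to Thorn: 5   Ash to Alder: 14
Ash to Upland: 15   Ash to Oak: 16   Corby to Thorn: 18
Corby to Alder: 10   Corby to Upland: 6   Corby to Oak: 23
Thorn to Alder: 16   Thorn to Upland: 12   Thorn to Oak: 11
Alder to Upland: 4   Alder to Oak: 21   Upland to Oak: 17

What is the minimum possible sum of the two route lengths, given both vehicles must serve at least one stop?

Minimum combined distance: 69 blocks.

There are 2^4 − 1 = 15 ways to divide the 5 stops into two non-empty groups. For each, the best each vehicle can do is its own shortest tour through its group:
  {Corby} + {Thorn, Alder, Upland, Oak}: 26 + 51 = 77
  {Thorn} + {Corby, Alder, Upland, Oak}: 10 + 60 = 70
  {Corby, Thorn} + {Alder, Upland, Oak}: 36 + 51 = 87
  {Alder} + {Corby, Thorn, Upland, Oak}: 28 + 52 = 80
  {Corby, Alder} + {Thorn, Upland, Oak}: 37 + 48 = 85
  {Thorn, Alder} + {Corby, Upland, Oak}: 35 + 52 = 87
  … (15 splits in total)
  {Corby, Alder, Upland} + {Thorn, Oak}: 37 + 32 = 69  ← best
Best: vehicle 1 Ash → Corby → Upland → Alder → Ash = 37; vehicle 2 Ash → Thorn → Oak → Ash = 32; combined 69.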